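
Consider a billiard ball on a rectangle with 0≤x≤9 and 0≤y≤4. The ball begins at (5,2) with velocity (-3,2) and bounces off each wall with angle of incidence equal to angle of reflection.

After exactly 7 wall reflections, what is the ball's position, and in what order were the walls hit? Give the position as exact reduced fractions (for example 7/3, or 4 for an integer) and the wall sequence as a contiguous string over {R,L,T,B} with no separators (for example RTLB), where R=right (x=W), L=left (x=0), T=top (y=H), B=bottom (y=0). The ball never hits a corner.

1. t=1 → T at (2,4); v=(-3,-2)
2. t=2/3 → L at (0,8/3); v=(3,-2)
3. t=4/3 → B at (4,0); v=(3,2)
4. t=5/3 → R at (9,10/3); v=(-3,2)
5. t=1/3 → T at (8,4); v=(-3,-2)
6. t=2 → B at (2,0); v=(-3,2)
7. t=2/3 → L at (0,4/3); v=(3,2)

Final position: (0,4/3)
Wall sequence: TLBRTBL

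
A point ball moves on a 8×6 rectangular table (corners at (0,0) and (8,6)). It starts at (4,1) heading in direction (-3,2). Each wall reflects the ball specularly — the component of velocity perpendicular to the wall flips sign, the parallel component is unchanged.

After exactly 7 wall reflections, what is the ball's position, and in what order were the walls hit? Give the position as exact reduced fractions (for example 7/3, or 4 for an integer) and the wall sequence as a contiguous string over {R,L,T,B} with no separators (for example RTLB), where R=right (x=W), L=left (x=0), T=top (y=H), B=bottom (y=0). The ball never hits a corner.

Final position: (8,13/3)
Wall sequence: LTRBLTR

1. t=4/3 → L at (0,11/3); v=(3,2)
2. t=7/6 → T at (7/2,6); v=(3,-2)
3. t=3/2 → R at (8,3); v=(-3,-2)
4. t=3/2 → B at (7/2,0); v=(-3,2)
5. t=7/6 → L at (0,7/3); v=(3,2)
6. t=11/6 → T at (11/2,6); v=(3,-2)
7. t=5/6 → R at (8,13/3); v=(-3,-2)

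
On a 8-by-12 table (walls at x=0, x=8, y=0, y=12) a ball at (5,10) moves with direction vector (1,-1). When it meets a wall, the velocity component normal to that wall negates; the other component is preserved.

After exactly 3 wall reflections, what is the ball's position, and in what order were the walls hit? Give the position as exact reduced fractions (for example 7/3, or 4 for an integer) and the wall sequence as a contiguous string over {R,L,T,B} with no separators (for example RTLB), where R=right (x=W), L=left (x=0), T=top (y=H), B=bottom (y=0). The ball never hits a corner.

Final position: (0,1)
Wall sequence: RBL

1. t=3 → R at (8,7); v=(-1,-1)
2. t=7 → B at (1,0); v=(-1,1)
3. t=1 → L at (0,1); v=(1,1)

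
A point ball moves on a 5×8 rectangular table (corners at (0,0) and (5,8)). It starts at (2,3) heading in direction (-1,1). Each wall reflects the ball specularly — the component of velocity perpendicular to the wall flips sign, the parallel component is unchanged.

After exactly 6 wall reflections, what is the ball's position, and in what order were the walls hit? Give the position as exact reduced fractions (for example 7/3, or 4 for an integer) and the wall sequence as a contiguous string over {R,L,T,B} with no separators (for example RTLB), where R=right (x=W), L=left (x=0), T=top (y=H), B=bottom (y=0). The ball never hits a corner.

1. t=2 → L at (0,5); v=(1,1)
2. t=3 → T at (3,8); v=(1,-1)
3. t=2 → R at (5,6); v=(-1,-1)
4. t=5 → L at (0,1); v=(1,-1)
5. t=1 → B at (1,0); v=(1,1)
6. t=4 → R at (5,4); v=(-1,1)

Final position: (5,4)
Wall sequence: LTRLBR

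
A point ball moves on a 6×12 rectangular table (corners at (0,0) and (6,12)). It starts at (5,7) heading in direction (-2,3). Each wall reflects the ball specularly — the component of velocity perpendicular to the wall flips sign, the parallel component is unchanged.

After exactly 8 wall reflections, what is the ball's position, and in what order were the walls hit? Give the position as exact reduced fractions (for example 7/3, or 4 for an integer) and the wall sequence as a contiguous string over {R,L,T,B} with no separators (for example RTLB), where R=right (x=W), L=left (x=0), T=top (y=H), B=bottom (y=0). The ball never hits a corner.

Final position: (5/3,0)
Wall sequence: TLRBLTRB

1. t=5/3 → T at (5/3,12); v=(-2,-3)
2. t=5/6 → L at (0,19/2); v=(2,-3)
3. t=3 → R at (6,1/2); v=(-2,-3)
4. t=1/6 → B at (17/3,0); v=(-2,3)
5. t=17/6 → L at (0,17/2); v=(2,3)
6. t=7/6 → T at (7/3,12); v=(2,-3)
7. t=11/6 → R at (6,13/2); v=(-2,-3)
8. t=13/6 → B at (5/3,0); v=(-2,3)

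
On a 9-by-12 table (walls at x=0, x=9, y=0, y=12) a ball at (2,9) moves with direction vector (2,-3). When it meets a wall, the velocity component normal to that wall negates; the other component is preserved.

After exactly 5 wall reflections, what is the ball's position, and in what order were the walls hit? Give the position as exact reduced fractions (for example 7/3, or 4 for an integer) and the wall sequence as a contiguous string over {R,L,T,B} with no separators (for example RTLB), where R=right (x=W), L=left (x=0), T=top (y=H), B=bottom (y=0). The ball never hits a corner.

Final position: (6,0)
Wall sequence: BRTLB

1. t=3 → B at (8,0); v=(2,3)
2. t=1/2 → R at (9,3/2); v=(-2,3)
3. t=7/2 → T at (2,12); v=(-2,-3)
4. t=1 → L at (0,9); v=(2,-3)
5. t=3 → B at (6,0); v=(2,3)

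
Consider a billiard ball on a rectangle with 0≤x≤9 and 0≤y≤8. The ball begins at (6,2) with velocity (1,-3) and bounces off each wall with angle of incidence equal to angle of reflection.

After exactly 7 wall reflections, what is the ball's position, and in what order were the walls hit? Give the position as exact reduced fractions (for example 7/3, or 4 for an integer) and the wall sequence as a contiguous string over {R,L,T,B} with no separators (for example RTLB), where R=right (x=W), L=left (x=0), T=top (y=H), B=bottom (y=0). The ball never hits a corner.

Final position: (0,2)
Wall sequence: BRTBTBL

1. t=2/3 → B at (20/3,0); v=(1,3)
2. t=7/3 → R at (9,7); v=(-1,3)
3. t=1/3 → T at (26/3,8); v=(-1,-3)
4. t=8/3 → B at (6,0); v=(-1,3)
5. t=8/3 → T at (10/3,8); v=(-1,-3)
6. t=8/3 → B at (2/3,0); v=(-1,3)
7. t=2/3 → L at (0,2); v=(1,3)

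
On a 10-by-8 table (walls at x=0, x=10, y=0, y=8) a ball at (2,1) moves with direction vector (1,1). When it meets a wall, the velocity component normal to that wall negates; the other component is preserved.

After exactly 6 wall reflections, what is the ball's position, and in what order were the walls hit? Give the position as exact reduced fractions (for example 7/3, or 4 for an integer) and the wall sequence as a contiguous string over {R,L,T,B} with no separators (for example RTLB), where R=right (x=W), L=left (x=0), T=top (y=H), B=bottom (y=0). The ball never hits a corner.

1. t=7 → T at (9,8); v=(1,-1)
2. t=1 → R at (10,7); v=(-1,-1)
3. t=7 → B at (3,0); v=(-1,1)
4. t=3 → L at (0,3); v=(1,1)
5. t=5 → T at (5,8); v=(1,-1)
6. t=5 → R at (10,3); v=(-1,-1)

Final position: (10,3)
Wall sequence: TRBLTR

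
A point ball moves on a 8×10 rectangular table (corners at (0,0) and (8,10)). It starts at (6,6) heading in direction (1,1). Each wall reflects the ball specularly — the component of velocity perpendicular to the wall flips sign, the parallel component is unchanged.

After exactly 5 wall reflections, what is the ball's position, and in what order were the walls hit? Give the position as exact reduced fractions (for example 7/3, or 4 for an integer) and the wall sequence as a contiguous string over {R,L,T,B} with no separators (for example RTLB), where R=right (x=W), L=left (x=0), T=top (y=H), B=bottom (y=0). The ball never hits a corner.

1. t=2 → R at (8,8); v=(-1,1)
2. t=2 → T at (6,10); v=(-1,-1)
3. t=6 → L at (0,4); v=(1,-1)
4. t=4 → B at (4,0); v=(1,1)
5. t=4 → R at (8,4); v=(-1,1)

Final position: (8,4)
Wall sequence: RTLBR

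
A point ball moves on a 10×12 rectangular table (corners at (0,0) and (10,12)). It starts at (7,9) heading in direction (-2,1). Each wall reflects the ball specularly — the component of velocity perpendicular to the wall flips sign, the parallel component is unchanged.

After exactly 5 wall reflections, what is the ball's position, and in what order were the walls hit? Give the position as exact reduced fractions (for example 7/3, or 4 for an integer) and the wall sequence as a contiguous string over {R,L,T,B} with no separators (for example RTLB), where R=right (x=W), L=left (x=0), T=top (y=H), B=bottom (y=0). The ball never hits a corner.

Final position: (3,0)
Wall sequence: TLRLB

1. t=3 → T at (1,12); v=(-2,-1)
2. t=1/2 → L at (0,23/2); v=(2,-1)
3. t=5 → R at (10,13/2); v=(-2,-1)
4. t=5 → L at (0,3/2); v=(2,-1)
5. t=3/2 → B at (3,0); v=(2,1)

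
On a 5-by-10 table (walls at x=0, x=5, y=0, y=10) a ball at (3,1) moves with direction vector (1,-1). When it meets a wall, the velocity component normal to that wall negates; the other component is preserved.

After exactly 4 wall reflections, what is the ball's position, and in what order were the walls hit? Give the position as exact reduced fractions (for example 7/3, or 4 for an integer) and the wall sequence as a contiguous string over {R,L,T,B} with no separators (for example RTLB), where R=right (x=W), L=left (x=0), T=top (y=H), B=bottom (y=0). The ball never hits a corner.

1. t=1 → B at (4,0); v=(1,1)
2. t=1 → R at (5,1); v=(-1,1)
3. t=5 → L at (0,6); v=(1,1)
4. t=4 → T at (4,10); v=(1,-1)

Final position: (4,10)
Wall sequence: BRLT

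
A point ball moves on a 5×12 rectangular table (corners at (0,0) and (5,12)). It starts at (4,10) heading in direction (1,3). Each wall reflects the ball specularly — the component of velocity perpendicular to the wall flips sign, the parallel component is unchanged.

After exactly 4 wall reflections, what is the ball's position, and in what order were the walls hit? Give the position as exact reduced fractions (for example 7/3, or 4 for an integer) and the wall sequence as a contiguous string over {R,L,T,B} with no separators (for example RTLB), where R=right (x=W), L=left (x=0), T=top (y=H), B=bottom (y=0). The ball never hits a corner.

1. t=2/3 → T at (14/3,12); v=(1,-3)
2. t=1/3 → R at (5,11); v=(-1,-3)
3. t=11/3 → B at (4/3,0); v=(-1,3)
4. t=4/3 → L at (0,4); v=(1,3)

Final position: (0,4)
Wall sequence: TRBL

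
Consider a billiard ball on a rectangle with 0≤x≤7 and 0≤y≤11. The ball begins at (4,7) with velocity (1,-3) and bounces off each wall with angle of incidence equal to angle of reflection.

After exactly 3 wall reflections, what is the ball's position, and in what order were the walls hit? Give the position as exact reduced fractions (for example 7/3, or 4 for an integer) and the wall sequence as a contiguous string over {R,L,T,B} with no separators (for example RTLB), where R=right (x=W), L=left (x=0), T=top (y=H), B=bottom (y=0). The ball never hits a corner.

1. t=7/3 → B at (19/3,0); v=(1,3)
2. t=2/3 → R at (7,2); v=(-1,3)
3. t=3 → T at (4,11); v=(-1,-3)

Final position: (4,11)
Wall sequence: BRT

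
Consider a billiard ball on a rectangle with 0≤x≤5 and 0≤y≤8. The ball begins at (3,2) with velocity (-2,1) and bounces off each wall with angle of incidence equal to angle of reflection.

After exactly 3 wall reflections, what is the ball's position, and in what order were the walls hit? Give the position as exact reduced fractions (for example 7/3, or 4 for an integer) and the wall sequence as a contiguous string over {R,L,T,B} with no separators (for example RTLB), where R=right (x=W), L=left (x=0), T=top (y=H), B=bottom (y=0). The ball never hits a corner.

Final position: (1,8)
Wall sequence: LRT

1. t=3/2 → L at (0,7/2); v=(2,1)
2. t=5/2 → R at (5,6); v=(-2,1)
3. t=2 → T at (1,8); v=(-2,-1)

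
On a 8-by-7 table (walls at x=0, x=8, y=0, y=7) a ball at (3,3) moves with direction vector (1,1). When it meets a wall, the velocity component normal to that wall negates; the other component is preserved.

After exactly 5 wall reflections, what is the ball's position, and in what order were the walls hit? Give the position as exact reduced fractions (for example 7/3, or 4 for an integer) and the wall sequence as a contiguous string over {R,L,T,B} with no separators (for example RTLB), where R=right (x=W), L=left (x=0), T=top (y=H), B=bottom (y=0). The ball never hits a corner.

1. t=4 → T at (7,7); v=(1,-1)
2. t=1 → R at (8,6); v=(-1,-1)
3. t=6 → B at (2,0); v=(-1,1)
4. t=2 → L at (0,2); v=(1,1)
5. t=5 → T at (5,7); v=(1,-1)

Final position: (5,7)
Wall sequence: TRBLT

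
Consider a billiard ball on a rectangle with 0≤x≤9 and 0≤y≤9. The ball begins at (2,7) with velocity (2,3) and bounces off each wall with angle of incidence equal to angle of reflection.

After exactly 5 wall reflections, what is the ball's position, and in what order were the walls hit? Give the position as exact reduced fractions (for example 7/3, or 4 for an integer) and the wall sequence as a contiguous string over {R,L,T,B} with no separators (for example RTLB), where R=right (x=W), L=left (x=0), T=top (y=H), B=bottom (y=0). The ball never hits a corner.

Final position: (0,5)
Wall sequence: TRBTL

1. t=2/3 → T at (10/3,9); v=(2,-3)
2. t=17/6 → R at (9,1/2); v=(-2,-3)
3. t=1/6 → B at (26/3,0); v=(-2,3)
4. t=3 → T at (8/3,9); v=(-2,-3)
5. t=4/3 → L at (0,5); v=(2,-3)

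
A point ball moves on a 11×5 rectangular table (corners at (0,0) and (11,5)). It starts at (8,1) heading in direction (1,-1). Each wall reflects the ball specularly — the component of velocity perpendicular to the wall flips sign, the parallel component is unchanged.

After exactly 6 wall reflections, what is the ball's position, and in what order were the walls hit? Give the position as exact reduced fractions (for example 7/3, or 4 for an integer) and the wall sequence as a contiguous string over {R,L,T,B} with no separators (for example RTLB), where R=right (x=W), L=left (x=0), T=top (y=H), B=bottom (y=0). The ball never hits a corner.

Final position: (2,5)
Wall sequence: BRTBLT

1. t=1 → B at (9,0); v=(1,1)
2. t=2 → R at (11,2); v=(-1,1)
3. t=3 → T at (8,5); v=(-1,-1)
4. t=5 → B at (3,0); v=(-1,1)
5. t=3 → L at (0,3); v=(1,1)
6. t=2 → T at (2,5); v=(1,-1)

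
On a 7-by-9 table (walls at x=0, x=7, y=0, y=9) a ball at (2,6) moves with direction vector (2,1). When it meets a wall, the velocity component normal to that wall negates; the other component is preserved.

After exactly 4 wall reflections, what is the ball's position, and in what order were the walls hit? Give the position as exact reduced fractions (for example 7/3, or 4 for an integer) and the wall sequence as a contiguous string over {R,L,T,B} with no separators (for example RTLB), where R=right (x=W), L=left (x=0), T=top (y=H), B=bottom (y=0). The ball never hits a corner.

Final position: (7,5/2)
Wall sequence: RTLR

1. t=5/2 → R at (7,17/2); v=(-2,1)
2. t=1/2 → T at (6,9); v=(-2,-1)
3. t=3 → L at (0,6); v=(2,-1)
4. t=7/2 → R at (7,5/2); v=(-2,-1)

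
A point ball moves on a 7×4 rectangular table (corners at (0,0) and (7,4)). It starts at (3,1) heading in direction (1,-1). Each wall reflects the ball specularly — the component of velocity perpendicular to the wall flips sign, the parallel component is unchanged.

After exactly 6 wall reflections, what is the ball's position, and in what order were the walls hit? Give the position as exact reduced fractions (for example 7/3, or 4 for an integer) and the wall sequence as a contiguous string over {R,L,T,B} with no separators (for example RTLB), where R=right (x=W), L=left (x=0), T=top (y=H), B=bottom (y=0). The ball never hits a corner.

Final position: (2,4)
Wall sequence: BRTBLT

1. t=1 → B at (4,0); v=(1,1)
2. t=3 → R at (7,3); v=(-1,1)
3. t=1 → T at (6,4); v=(-1,-1)
4. t=4 → B at (2,0); v=(-1,1)
5. t=2 → L at (0,2); v=(1,1)
6. t=2 → T at (2,4); v=(1,-1)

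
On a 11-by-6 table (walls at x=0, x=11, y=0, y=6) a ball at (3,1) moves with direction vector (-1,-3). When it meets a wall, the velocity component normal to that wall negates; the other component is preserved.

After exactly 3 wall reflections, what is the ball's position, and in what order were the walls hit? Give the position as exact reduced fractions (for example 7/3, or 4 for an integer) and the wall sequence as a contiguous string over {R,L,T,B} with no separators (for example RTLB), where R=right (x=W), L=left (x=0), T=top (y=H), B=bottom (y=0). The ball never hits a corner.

Final position: (0,4)
Wall sequence: BTL

1. t=1/3 → B at (8/3,0); v=(-1,3)
2. t=2 → T at (2/3,6); v=(-1,-3)
3. t=2/3 → L at (0,4); v=(1,-3)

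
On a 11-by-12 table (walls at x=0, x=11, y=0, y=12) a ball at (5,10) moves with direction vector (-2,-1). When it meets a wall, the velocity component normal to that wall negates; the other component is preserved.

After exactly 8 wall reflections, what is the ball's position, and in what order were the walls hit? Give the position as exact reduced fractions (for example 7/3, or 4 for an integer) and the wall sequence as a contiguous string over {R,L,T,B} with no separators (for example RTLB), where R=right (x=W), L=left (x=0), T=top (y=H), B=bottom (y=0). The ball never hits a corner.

1. t=5/2 → L at (0,15/2); v=(2,-1)
2. t=11/2 → R at (11,2); v=(-2,-1)
3. t=2 → B at (7,0); v=(-2,1)
4. t=7/2 → L at (0,7/2); v=(2,1)
5. t=11/2 → R at (11,9); v=(-2,1)
6. t=3 → T at (5,12); v=(-2,-1)
7. t=5/2 → L at (0,19/2); v=(2,-1)
8. t=11/2 → R at (11,4); v=(-2,-1)

Final position: (11,4)
Wall sequence: LRBLRTLR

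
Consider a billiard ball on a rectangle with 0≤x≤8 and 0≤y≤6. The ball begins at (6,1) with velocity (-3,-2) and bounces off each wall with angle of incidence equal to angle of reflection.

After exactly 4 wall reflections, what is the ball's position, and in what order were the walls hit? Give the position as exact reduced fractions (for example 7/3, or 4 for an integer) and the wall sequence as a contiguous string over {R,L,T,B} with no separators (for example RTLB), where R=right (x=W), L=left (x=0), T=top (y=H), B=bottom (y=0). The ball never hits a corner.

1. t=1/2 → B at (9/2,0); v=(-3,2)
2. t=3/2 → L at (0,3); v=(3,2)
3. t=3/2 → T at (9/2,6); v=(3,-2)
4. t=7/6 → R at (8,11/3); v=(-3,-2)

Final position: (8,11/3)
Wall sequence: BLTR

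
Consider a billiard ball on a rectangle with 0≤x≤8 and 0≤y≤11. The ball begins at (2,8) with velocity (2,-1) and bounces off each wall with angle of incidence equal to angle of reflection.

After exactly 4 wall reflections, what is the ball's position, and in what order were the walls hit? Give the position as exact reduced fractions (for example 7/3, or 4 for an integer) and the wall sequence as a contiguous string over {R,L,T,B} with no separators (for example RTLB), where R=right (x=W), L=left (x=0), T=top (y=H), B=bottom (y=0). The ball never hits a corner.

Final position: (8,3)
Wall sequence: RLBR

1. t=3 → R at (8,5); v=(-2,-1)
2. t=4 → L at (0,1); v=(2,-1)
3. t=1 → B at (2,0); v=(2,1)
4. t=3 → R at (8,3); v=(-2,1)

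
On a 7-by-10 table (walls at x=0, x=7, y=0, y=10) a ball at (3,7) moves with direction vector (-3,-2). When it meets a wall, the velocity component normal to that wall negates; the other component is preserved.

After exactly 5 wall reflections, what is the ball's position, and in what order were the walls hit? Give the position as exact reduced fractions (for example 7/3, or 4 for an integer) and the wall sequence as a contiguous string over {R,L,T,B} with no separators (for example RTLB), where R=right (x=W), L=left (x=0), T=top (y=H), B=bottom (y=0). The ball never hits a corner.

Final position: (7,9)
Wall sequence: LRBLR

1. t=1 → L at (0,5); v=(3,-2)
2. t=7/3 → R at (7,1/3); v=(-3,-2)
3. t=1/6 → B at (13/2,0); v=(-3,2)
4. t=13/6 → L at (0,13/3); v=(3,2)
5. t=7/3 → R at (7,9); v=(-3,2)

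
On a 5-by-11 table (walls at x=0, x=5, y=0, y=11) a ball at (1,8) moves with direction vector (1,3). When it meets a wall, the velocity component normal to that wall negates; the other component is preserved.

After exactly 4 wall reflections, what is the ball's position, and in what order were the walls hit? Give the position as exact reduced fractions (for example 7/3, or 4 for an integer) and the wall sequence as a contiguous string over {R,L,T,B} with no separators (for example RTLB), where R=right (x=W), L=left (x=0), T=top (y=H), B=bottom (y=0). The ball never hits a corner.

Final position: (2/3,11)
Wall sequence: TRBT

1. t=1 → T at (2,11); v=(1,-3)
2. t=3 → R at (5,2); v=(-1,-3)
3. t=2/3 → B at (13/3,0); v=(-1,3)
4. t=11/3 → T at (2/3,11); v=(-1,-3)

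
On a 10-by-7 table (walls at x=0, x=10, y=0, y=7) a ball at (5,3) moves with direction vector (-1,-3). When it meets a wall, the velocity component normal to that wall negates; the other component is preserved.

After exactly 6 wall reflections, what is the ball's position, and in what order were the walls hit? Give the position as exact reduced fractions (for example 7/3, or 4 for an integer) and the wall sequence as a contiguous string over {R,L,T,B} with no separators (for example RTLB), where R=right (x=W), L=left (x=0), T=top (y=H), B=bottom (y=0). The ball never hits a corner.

1. t=1 → B at (4,0); v=(-1,3)
2. t=7/3 → T at (5/3,7); v=(-1,-3)
3. t=5/3 → L at (0,2); v=(1,-3)
4. t=2/3 → B at (2/3,0); v=(1,3)
5. t=7/3 → T at (3,7); v=(1,-3)
6. t=7/3 → B at (16/3,0); v=(1,3)

Final position: (16/3,0)
Wall sequence: BTLBTB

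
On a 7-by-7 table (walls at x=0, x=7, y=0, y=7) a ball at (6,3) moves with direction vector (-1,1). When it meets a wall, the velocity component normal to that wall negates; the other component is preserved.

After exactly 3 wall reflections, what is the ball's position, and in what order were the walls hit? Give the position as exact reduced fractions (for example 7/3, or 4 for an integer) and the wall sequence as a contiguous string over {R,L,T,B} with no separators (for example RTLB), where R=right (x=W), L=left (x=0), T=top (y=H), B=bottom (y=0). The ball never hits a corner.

Final position: (5,0)
Wall sequence: TLB

1. t=4 → T at (2,7); v=(-1,-1)
2. t=2 → L at (0,5); v=(1,-1)
3. t=5 → B at (5,0); v=(1,1)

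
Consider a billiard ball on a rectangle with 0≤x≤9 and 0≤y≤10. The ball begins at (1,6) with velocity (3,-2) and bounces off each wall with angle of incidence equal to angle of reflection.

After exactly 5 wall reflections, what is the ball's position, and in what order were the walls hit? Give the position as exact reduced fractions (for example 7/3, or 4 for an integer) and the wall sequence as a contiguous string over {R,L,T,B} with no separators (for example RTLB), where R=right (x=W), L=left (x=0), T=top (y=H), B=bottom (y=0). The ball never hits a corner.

Final position: (9,26/3)
Wall sequence: RBLTR

1. t=8/3 → R at (9,2/3); v=(-3,-2)
2. t=1/3 → B at (8,0); v=(-3,2)
3. t=8/3 → L at (0,16/3); v=(3,2)
4. t=7/3 → T at (7,10); v=(3,-2)
5. t=2/3 → R at (9,26/3); v=(-3,-2)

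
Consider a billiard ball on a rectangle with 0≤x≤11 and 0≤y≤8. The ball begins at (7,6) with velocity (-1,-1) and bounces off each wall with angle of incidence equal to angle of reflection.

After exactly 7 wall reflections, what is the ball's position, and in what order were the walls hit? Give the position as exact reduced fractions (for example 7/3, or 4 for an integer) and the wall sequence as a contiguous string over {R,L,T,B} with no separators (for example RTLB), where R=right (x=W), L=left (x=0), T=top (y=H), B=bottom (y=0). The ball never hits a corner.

Final position: (1,8)
Wall sequence: BLTRBLT

1. t=6 → B at (1,0); v=(-1,1)
2. t=1 → L at (0,1); v=(1,1)
3. t=7 → T at (7,8); v=(1,-1)
4. t=4 → R at (11,4); v=(-1,-1)
5. t=4 → B at (7,0); v=(-1,1)
6. t=7 → L at (0,7); v=(1,1)
7. t=1 → T at (1,8); v=(1,-1)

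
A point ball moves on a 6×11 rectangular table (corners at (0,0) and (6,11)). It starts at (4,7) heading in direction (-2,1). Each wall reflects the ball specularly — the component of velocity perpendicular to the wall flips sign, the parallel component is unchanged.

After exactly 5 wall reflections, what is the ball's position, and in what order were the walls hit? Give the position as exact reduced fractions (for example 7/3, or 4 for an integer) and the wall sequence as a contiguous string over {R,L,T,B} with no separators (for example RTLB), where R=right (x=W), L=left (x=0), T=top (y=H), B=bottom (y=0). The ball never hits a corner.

Final position: (6,4)
Wall sequence: LTRLR

1. t=2 → L at (0,9); v=(2,1)
2. t=2 → T at (4,11); v=(2,-1)
3. t=1 → R at (6,10); v=(-2,-1)
4. t=3 → L at (0,7); v=(2,-1)
5. t=3 → R at (6,4); v=(-2,-1)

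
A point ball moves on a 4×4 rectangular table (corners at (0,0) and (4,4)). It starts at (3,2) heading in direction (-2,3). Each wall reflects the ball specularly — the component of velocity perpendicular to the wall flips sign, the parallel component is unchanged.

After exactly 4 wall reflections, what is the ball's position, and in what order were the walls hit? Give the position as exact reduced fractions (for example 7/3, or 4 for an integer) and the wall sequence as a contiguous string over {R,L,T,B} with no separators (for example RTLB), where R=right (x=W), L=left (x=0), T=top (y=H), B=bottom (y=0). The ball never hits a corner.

1. t=2/3 → T at (5/3,4); v=(-2,-3)
2. t=5/6 → L at (0,3/2); v=(2,-3)
3. t=1/2 → B at (1,0); v=(2,3)
4. t=4/3 → T at (11/3,4); v=(2,-3)

Final position: (11/3,4)
Wall sequence: TLBT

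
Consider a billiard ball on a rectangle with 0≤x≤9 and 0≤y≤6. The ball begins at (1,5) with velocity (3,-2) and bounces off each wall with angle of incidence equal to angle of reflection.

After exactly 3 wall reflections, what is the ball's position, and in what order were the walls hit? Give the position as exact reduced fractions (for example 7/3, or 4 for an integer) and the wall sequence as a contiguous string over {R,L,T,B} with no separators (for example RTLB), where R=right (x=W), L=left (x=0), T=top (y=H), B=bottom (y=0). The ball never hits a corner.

1. t=5/2 → B at (17/2,0); v=(3,2)
2. t=1/6 → R at (9,1/3); v=(-3,2)
3. t=17/6 → T at (1/2,6); v=(-3,-2)

Final position: (1/2,6)
Wall sequence: BRT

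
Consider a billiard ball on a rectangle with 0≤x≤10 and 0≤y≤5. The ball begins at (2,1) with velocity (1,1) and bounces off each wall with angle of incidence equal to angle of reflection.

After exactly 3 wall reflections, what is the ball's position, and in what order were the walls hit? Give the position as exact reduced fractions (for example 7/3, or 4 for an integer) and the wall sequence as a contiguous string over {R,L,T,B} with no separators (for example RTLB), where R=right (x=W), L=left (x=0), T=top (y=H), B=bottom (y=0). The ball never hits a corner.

Final position: (9,0)
Wall sequence: TRB

1. t=4 → T at (6,5); v=(1,-1)
2. t=4 → R at (10,1); v=(-1,-1)
3. t=1 → B at (9,0); v=(-1,1)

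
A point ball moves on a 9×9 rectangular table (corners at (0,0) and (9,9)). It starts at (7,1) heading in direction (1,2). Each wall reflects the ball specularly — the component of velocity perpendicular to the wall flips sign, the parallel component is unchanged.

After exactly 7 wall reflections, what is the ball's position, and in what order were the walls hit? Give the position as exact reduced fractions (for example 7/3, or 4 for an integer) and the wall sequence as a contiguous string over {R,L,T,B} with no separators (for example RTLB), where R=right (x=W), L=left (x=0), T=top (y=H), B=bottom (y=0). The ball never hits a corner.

1. t=2 → R at (9,5); v=(-1,2)
2. t=2 → T at (7,9); v=(-1,-2)
3. t=9/2 → B at (5/2,0); v=(-1,2)
4. t=5/2 → L at (0,5); v=(1,2)
5. t=2 → T at (2,9); v=(1,-2)
6. t=9/2 → B at (13/2,0); v=(1,2)
7. t=5/2 → R at (9,5); v=(-1,2)

Final position: (9,5)
Wall sequence: RTBLTBR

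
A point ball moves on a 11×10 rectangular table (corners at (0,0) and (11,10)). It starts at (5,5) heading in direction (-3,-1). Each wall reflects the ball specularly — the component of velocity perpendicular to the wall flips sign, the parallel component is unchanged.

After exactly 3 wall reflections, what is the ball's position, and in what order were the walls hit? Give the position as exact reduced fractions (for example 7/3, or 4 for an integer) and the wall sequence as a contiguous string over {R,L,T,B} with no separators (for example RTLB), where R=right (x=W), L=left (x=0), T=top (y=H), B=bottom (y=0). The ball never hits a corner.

Final position: (11,1/3)
Wall sequence: LBR

1. t=5/3 → L at (0,10/3); v=(3,-1)
2. t=10/3 → B at (10,0); v=(3,1)
3. t=1/3 → R at (11,1/3); v=(-3,1)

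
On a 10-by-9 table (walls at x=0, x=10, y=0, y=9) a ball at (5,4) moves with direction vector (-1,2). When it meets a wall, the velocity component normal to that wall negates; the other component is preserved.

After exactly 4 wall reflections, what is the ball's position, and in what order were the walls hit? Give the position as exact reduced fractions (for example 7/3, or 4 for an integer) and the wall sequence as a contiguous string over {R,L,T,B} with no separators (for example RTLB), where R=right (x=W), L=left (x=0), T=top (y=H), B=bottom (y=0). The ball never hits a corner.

Final position: (13/2,9)
Wall sequence: TLBT

1. t=5/2 → T at (5/2,9); v=(-1,-2)
2. t=5/2 → L at (0,4); v=(1,-2)
3. t=2 → B at (2,0); v=(1,2)
4. t=9/2 → T at (13/2,9); v=(1,-2)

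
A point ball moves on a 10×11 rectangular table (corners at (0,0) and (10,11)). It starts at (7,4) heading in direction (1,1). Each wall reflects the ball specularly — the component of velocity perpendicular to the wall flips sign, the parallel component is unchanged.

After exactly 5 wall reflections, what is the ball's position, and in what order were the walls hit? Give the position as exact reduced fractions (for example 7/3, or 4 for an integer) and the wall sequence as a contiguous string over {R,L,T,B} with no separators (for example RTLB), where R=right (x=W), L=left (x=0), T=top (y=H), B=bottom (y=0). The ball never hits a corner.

1. t=3 → R at (10,7); v=(-1,1)
2. t=4 → T at (6,11); v=(-1,-1)
3. t=6 → L at (0,5); v=(1,-1)
4. t=5 → B at (5,0); v=(1,1)
5. t=5 → R at (10,5); v=(-1,1)

Final position: (10,5)
Wall sequence: RTLBR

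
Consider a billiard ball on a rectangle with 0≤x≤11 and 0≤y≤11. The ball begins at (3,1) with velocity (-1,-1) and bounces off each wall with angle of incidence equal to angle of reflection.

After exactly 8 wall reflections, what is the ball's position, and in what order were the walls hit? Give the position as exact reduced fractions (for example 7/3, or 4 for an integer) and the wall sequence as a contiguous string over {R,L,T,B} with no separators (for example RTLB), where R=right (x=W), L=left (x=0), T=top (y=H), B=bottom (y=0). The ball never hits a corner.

Final position: (11,9)
Wall sequence: BLTRBLTR

1. t=1 → B at (2,0); v=(-1,1)
2. t=2 → L at (0,2); v=(1,1)
3. t=9 → T at (9,11); v=(1,-1)
4. t=2 → R at (11,9); v=(-1,-1)
5. t=9 → B at (2,0); v=(-1,1)
6. t=2 → L at (0,2); v=(1,1)
7. t=9 → T at (9,11); v=(1,-1)
8. t=2 → R at (11,9); v=(-1,-1)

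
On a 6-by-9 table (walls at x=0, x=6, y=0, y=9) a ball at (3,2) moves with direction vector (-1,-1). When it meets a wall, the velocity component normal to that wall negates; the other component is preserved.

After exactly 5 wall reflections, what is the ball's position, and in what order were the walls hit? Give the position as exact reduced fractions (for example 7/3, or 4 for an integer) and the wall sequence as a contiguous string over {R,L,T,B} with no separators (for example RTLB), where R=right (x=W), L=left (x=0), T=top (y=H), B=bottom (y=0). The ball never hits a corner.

Final position: (0,5)
Wall sequence: BLRTL

1. t=2 → B at (1,0); v=(-1,1)
2. t=1 → L at (0,1); v=(1,1)
3. t=6 → R at (6,7); v=(-1,1)
4. t=2 → T at (4,9); v=(-1,-1)
5. t=4 → L at (0,5); v=(1,-1)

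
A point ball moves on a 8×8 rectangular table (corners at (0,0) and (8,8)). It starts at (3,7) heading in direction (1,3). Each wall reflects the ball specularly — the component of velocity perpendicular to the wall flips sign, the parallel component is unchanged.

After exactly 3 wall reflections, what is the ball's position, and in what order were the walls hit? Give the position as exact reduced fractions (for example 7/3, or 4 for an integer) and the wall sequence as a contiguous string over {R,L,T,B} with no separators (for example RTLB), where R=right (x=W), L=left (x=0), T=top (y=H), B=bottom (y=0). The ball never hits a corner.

Final position: (8,6)
Wall sequence: TBR

1. t=1/3 → T at (10/3,8); v=(1,-3)
2. t=8/3 → B at (6,0); v=(1,3)
3. t=2 → R at (8,6); v=(-1,3)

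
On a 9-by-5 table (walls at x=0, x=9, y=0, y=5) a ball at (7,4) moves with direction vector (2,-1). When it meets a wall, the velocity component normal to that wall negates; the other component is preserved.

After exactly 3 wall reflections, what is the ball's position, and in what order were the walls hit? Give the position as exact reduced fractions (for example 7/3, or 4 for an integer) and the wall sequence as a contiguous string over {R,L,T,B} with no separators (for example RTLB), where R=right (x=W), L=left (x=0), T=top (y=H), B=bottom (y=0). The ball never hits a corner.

Final position: (0,3/2)
Wall sequence: RBL

1. t=1 → R at (9,3); v=(-2,-1)
2. t=3 → B at (3,0); v=(-2,1)
3. t=3/2 → L at (0,3/2); v=(2,1)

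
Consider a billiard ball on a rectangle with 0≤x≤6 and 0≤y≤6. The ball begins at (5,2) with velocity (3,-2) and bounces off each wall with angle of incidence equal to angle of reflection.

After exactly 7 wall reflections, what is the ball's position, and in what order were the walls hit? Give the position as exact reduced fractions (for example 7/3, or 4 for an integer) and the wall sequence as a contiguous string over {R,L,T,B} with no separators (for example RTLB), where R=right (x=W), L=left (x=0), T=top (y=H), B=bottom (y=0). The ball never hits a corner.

1. t=1/3 → R at (6,4/3); v=(-3,-2)
2. t=2/3 → B at (4,0); v=(-3,2)
3. t=4/3 → L at (0,8/3); v=(3,2)
4. t=5/3 → T at (5,6); v=(3,-2)
5. t=1/3 → R at (6,16/3); v=(-3,-2)
6. t=2 → L at (0,4/3); v=(3,-2)
7. t=2/3 → B at (2,0); v=(3,2)

Final position: (2,0)
Wall sequence: RBLTRLB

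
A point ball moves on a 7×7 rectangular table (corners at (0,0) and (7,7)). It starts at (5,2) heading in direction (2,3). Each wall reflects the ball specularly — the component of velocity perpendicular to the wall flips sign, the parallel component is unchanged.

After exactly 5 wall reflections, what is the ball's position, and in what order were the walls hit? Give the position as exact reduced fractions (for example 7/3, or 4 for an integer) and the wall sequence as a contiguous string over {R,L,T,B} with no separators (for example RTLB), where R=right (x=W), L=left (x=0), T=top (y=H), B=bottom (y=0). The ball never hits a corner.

1. t=1 → R at (7,5); v=(-2,3)
2. t=2/3 → T at (17/3,7); v=(-2,-3)
3. t=7/3 → B at (1,0); v=(-2,3)
4. t=1/2 → L at (0,3/2); v=(2,3)
5. t=11/6 → T at (11/3,7); v=(2,-3)

Final position: (11/3,7)
Wall sequence: RTBLT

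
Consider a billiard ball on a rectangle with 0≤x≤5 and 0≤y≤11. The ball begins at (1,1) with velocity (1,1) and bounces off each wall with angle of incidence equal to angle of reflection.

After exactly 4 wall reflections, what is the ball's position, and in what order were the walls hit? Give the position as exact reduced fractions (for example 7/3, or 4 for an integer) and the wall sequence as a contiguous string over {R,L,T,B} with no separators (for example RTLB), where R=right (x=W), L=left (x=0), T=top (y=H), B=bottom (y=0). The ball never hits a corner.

1. t=4 → R at (5,5); v=(-1,1)
2. t=5 → L at (0,10); v=(1,1)
3. t=1 → T at (1,11); v=(1,-1)
4. t=4 → R at (5,7); v=(-1,-1)

Final position: (5,7)
Wall sequence: RLTR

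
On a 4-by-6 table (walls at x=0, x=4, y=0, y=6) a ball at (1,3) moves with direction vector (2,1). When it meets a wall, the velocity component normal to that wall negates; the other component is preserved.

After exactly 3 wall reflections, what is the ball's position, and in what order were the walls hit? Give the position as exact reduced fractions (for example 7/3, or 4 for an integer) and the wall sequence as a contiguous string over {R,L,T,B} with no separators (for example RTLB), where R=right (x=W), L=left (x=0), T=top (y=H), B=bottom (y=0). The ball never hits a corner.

Final position: (0,11/2)
Wall sequence: RTL

1. t=3/2 → R at (4,9/2); v=(-2,1)
2. t=3/2 → T at (1,6); v=(-2,-1)
3. t=1/2 → L at (0,11/2); v=(2,-1)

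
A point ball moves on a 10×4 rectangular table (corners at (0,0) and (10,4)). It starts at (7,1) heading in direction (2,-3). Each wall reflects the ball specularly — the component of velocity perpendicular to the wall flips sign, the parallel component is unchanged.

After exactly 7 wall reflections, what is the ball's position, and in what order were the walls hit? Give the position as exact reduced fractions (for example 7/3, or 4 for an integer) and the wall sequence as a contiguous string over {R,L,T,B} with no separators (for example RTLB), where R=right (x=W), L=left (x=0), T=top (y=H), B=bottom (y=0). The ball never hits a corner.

Final position: (0,5/2)
Wall sequence: BRTBTBL

1. t=1/3 → B at (23/3,0); v=(2,3)
2. t=7/6 → R at (10,7/2); v=(-2,3)
3. t=1/6 → T at (29/3,4); v=(-2,-3)
4. t=4/3 → B at (7,0); v=(-2,3)
5. t=4/3 → T at (13/3,4); v=(-2,-3)
6. t=4/3 → B at (5/3,0); v=(-2,3)
7. t=5/6 → L at (0,5/2); v=(2,3)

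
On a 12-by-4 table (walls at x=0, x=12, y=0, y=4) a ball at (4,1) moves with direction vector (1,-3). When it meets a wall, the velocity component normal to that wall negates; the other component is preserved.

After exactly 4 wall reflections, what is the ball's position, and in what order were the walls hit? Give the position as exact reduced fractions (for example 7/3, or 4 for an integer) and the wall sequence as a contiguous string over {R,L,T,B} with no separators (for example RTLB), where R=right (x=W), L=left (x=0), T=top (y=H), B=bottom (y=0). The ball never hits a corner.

Final position: (25/3,4)
Wall sequence: BTBT

1. t=1/3 → B at (13/3,0); v=(1,3)
2. t=4/3 → T at (17/3,4); v=(1,-3)
3. t=4/3 → B at (7,0); v=(1,3)
4. t=4/3 → T at (25/3,4); v=(1,-3)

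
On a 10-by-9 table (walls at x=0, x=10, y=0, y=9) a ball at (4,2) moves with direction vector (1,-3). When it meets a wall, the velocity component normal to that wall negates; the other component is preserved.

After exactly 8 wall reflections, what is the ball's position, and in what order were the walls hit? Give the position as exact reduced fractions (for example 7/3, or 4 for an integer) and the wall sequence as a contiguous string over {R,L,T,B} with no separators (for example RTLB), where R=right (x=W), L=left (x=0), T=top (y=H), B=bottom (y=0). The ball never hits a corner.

1. t=2/3 → B at (14/3,0); v=(1,3)
2. t=3 → T at (23/3,9); v=(1,-3)
3. t=7/3 → R at (10,2); v=(-1,-3)
4. t=2/3 → B at (28/3,0); v=(-1,3)
5. t=3 → T at (19/3,9); v=(-1,-3)
6. t=3 → B at (10/3,0); v=(-1,3)
7. t=3 → T at (1/3,9); v=(-1,-3)
8. t=1/3 → L at (0,8); v=(1,-3)

Final position: (0,8)
Wall sequence: BTRBTBTL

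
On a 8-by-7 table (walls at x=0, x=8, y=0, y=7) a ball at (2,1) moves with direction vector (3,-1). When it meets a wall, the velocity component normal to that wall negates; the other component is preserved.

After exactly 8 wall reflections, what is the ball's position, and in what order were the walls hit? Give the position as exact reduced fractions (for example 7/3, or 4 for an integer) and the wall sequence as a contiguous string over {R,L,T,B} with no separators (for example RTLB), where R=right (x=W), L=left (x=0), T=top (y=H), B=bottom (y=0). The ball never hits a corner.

Final position: (1,0)
Wall sequence: BRLRTLRB

1. t=1 → B at (5,0); v=(3,1)
2. t=1 → R at (8,1); v=(-3,1)
3. t=8/3 → L at (0,11/3); v=(3,1)
4. t=8/3 → R at (8,19/3); v=(-3,1)
5. t=2/3 → T at (6,7); v=(-3,-1)
6. t=2 → L at (0,5); v=(3,-1)
7. t=8/3 → R at (8,7/3); v=(-3,-1)
8. t=7/3 → B at (1,0); v=(-3,1)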